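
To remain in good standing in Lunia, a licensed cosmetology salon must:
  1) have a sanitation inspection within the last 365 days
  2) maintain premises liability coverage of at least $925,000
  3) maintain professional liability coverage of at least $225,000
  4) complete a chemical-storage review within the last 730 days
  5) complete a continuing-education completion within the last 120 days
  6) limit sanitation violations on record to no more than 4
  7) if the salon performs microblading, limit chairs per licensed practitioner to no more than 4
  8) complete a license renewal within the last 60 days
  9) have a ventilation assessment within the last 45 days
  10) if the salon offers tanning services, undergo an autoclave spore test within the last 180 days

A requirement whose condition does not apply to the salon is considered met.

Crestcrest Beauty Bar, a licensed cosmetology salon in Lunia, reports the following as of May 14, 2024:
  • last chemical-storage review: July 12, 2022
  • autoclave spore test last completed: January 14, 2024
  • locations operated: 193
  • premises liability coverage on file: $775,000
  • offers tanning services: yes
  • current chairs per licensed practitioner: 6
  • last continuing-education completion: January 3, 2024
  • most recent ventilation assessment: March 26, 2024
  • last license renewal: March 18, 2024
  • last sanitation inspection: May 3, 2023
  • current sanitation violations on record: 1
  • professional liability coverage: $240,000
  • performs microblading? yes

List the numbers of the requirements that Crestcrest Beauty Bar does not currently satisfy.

1, 2, 5, 7, 9

1. sanitation inspection 377 days ago vs limit 365 → not met
2. premises liability coverage $775,000 < $925,000 → not met
3. professional liability coverage $240,000 ≥ $225,000 → met
4. chemical-storage review 672 days ago vs limit 730 → met
5. continuing-education completion 132 days ago vs limit 120 → not met
6. sanitation violations on record 1 ≤ 4 → met
7. condition 'performs microblading' holds; chairs per licensed practitioner 6 > 4 → not met
8. license renewal 57 days ago vs limit 60 → met
9. ventilation assessment 49 days ago vs limit 45 → not met
10. condition 'offers tanning services' holds; autoclave spore test 121 days ago vs limit 180 → met
Not met: 1, 2, 5, 7, 9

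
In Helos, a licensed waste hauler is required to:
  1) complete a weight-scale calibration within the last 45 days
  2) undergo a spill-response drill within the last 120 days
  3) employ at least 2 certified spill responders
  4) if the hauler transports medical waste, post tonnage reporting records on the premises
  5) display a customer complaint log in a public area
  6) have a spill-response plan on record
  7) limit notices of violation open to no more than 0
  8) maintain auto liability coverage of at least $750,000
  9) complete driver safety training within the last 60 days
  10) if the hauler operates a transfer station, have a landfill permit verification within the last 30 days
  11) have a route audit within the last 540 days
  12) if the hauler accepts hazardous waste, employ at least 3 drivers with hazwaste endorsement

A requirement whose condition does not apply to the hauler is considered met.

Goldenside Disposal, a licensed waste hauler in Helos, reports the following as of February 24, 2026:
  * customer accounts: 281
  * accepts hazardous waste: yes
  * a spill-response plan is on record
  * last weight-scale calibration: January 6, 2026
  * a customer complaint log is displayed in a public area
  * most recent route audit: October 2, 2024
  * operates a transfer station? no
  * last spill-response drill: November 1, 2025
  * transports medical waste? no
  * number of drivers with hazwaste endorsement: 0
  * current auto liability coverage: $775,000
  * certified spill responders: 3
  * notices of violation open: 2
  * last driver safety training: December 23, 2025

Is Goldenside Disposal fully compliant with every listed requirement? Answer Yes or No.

No

1. weight-scale calibration 49 days ago vs limit 45 → not met
2. spill-response drill 115 days ago vs limit 120 → met
3. certified spill responders 3 ≥ 2 → met
4. condition 'transports medical waste' does not hold → requirement n/a → met
5. customer complaint log present → met
6. spill-response plan present → met
7. notices of violation open 2 > 0 → not met
8. auto liability coverage $775,000 ≥ $750,000 → met
9. driver safety training 63 days ago vs limit 60 → not met
10. condition 'operates a transfer station' does not hold → requirement n/a → met
11. route audit 510 days ago vs limit 540 → met
12. condition 'accepts hazardous waste' holds; drivers with hazwaste endorsement 0 < 3 → not met
Not met: 1, 7, 9, 12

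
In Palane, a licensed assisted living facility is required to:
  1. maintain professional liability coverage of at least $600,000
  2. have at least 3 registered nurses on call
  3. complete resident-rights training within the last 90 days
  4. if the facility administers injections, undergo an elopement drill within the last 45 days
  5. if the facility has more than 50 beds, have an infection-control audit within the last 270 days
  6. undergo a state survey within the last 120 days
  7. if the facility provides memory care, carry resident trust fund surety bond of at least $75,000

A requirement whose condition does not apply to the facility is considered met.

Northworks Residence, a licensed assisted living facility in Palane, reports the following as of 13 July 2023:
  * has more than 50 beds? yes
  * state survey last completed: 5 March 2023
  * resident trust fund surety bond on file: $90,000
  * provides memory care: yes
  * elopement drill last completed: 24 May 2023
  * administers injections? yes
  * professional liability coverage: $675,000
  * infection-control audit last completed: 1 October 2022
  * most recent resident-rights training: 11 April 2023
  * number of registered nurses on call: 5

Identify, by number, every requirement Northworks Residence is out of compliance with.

3, 4, 5, 6

1. professional liability coverage $675,000 ≥ $600,000 → met
2. registered nurses on call 5 ≥ 3 → met
3. resident-rights training 93 days ago vs limit 90 → not met
4. condition 'administers injections' holds; elopement drill 50 days ago vs limit 45 → not met
5. condition 'has more than 50 beds' holds; infection-control audit 285 days ago vs limit 270 → not met
6. state survey 130 days ago vs limit 120 → not met
7. condition 'provides memory care' holds; resident trust fund surety bond $90,000 ≥ $75,000 → met
Not met: 3, 4, 5, 6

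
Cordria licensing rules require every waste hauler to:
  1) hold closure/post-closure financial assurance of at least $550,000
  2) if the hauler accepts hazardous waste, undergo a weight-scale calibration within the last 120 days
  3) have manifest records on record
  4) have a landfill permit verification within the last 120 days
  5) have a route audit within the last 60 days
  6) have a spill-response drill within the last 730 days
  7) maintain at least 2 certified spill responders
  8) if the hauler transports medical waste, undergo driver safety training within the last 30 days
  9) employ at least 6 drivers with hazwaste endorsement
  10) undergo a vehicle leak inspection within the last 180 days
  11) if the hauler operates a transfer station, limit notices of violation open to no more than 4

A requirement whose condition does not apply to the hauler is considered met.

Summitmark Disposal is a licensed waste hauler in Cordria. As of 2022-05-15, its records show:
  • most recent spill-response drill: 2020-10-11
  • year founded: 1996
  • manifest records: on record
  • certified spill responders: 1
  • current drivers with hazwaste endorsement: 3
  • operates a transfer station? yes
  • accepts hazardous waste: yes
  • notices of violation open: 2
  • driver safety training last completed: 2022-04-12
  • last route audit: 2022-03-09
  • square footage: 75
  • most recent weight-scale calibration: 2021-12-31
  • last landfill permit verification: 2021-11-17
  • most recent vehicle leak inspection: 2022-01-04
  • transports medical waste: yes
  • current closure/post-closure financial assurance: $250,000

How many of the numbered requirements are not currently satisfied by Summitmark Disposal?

7

1. closure/post-closure financial assurance $250,000 < $550,000 → not met
2. condition 'accepts hazardous waste' holds; weight-scale calibration 135 days ago vs limit 120 → not met
3. manifest records present → met
4. landfill permit verification 179 days ago vs limit 120 → not met
5. route audit 67 days ago vs limit 60 → not met
6. spill-response drill 581 days ago vs limit 730 → met
7. certified spill responders 1 < 2 → not met
8. condition 'transports medical waste' holds; driver safety training 33 days ago vs limit 30 → not met
9. drivers with hazwaste endorsement 3 < 6 → not met
10. vehicle leak inspection 131 days ago vs limit 180 → met
11. condition 'operates a transfer station' holds; notices of violation open 2 ≤ 4 → met
Not met: 7 of 11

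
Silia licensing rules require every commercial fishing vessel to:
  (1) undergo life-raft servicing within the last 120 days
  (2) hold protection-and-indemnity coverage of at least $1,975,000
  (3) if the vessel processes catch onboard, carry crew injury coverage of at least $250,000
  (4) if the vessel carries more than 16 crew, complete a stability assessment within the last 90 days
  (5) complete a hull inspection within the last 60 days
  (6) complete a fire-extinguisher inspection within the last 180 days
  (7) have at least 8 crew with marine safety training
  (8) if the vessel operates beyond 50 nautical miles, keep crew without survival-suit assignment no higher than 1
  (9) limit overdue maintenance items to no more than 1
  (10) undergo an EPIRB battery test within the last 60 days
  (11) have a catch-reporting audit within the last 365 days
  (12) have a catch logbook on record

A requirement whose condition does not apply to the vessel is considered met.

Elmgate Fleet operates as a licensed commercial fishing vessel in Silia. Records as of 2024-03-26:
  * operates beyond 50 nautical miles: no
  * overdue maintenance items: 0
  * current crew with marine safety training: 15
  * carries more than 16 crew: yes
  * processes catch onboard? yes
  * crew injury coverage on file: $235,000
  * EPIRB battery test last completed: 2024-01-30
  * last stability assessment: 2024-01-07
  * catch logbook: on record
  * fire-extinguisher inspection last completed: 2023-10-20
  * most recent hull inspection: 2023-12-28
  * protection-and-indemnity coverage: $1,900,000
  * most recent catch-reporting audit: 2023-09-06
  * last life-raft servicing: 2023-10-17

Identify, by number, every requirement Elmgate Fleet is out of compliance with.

1. life-raft servicing 161 days ago vs limit 120 → not met
2. protection-and-indemnity coverage $1,900,000 < $1,975,000 → not met
3. condition 'processes catch onboard' holds; crew injury coverage $235,000 < $250,000 → not met
4. condition 'carries more than 16 crew' holds; stability assessment 79 days ago vs limit 90 → met
5. hull inspection 89 days ago vs limit 60 → not met
6. fire-extinguisher inspection 158 days ago vs limit 180 → met
7. crew with marine safety training 15 ≥ 8 → met
8. condition 'operates beyond 50 nautical miles' does not hold → requirement n/a → met
9. overdue maintenance items 0 ≤ 1 → met
10. EPIRB battery test 56 days ago vs limit 60 → met
11. catch-reporting audit 202 days ago vs limit 365 → met
12. catch logbook present → met
Not met: 1, 2, 3, 5

1, 2, 3, 5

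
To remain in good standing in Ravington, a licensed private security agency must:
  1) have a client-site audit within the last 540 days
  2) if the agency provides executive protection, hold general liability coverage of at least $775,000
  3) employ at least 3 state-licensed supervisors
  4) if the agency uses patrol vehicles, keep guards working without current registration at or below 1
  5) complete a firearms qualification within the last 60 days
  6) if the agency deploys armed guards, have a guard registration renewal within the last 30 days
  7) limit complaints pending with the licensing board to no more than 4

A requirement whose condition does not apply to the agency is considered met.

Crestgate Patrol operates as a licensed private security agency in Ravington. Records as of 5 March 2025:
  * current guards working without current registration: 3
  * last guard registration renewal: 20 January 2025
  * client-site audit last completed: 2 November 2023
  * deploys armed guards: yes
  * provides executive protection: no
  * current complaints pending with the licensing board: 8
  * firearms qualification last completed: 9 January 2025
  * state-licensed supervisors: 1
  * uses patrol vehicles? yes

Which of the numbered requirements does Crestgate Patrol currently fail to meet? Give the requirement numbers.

3, 4, 6, 7

1. client-site audit 489 days ago vs limit 540 → met
2. condition 'provides executive protection' does not hold → requirement n/a → met
3. state-licensed supervisors 1 < 3 → not met
4. condition 'uses patrol vehicles' holds; guards working without current registration 3 > 1 → not met
5. firearms qualification 55 days ago vs limit 60 → met
6. condition 'deploys armed guards' holds; guard registration renewal 44 days ago vs limit 30 → not met
7. complaints pending with the licensing board 8 > 4 → not met
Not met: 3, 4, 6, 7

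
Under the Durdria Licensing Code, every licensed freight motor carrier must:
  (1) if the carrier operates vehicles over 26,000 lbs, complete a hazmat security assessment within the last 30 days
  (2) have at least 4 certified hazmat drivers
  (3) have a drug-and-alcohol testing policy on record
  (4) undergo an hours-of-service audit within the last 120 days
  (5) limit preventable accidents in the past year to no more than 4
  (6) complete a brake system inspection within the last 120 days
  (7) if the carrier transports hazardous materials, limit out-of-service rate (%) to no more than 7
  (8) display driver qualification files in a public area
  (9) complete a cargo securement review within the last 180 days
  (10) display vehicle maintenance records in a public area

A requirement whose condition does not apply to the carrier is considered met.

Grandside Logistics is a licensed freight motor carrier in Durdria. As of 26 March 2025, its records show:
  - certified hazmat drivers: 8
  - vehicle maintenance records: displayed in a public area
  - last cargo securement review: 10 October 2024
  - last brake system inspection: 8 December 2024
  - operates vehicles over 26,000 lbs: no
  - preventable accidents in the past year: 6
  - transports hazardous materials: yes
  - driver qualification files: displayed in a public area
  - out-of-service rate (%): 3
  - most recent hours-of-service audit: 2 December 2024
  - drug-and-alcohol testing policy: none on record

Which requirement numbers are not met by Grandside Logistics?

1. condition 'operates vehicles over 26,000 lbs' does not hold → requirement n/a → met
2. certified hazmat drivers 8 ≥ 4 → met
3. drug-and-alcohol testing policy absent → not met
4. hours-of-service audit 114 days ago vs limit 120 → met
5. preventable accidents in the past year 6 > 4 → not met
6. brake system inspection 108 days ago vs limit 120 → met
7. condition 'transports hazardous materials' holds; out-of-service rate (%) 3 ≤ 7 → met
8. driver qualification files present → met
9. cargo securement review 167 days ago vs limit 180 → met
10. vehicle maintenance records present → met
Not met: 3, 5

3, 5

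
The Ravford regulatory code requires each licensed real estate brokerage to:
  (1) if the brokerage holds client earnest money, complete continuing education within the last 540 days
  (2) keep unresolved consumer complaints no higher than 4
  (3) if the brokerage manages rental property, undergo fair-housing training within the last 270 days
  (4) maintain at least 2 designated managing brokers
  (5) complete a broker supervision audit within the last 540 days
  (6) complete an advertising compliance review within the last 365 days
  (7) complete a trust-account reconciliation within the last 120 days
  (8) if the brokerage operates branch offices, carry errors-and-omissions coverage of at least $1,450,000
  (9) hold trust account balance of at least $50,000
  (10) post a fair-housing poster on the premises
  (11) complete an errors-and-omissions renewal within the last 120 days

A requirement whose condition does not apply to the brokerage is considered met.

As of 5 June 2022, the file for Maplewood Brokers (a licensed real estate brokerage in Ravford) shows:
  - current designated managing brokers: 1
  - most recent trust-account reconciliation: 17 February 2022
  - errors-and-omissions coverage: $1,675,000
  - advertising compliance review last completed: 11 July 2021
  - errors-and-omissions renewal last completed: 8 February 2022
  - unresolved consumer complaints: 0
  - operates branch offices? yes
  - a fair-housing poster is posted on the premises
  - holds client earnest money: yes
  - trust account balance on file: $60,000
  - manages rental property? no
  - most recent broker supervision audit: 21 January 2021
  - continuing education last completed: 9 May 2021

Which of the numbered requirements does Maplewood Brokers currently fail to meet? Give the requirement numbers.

1. condition 'holds client earnest money' holds; continuing education 392 days ago vs limit 540 → met
2. unresolved consumer complaints 0 ≤ 4 → met
3. condition 'manages rental property' does not hold → requirement n/a → met
4. designated managing brokers 1 < 2 → not met
5. broker supervision audit 500 days ago vs limit 540 → met
6. advertising compliance review 329 days ago vs limit 365 → met
7. trust-account reconciliation 108 days ago vs limit 120 → met
8. condition 'operates branch offices' holds; errors-and-omissions coverage $1,675,000 ≥ $1,450,000 → met
9. trust account balance $60,000 ≥ $50,000 → met
10. fair-housing poster present → met
11. errors-and-omissions renewal 117 days ago vs limit 120 → met
Not met: 4

4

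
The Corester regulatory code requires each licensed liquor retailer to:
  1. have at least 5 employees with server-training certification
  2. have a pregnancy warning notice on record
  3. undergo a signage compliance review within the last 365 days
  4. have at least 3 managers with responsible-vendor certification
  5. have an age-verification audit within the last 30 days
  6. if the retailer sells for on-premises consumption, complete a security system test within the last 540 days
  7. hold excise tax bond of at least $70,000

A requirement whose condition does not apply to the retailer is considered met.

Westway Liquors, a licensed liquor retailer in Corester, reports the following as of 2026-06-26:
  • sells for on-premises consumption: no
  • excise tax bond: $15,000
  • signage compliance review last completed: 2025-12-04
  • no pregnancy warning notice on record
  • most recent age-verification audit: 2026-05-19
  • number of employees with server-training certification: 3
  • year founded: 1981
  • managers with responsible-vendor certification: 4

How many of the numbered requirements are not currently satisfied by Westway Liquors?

4

1. employees with server-training certification 3 < 5 → not met
2. pregnancy warning notice absent → not met
3. signage compliance review 204 days ago vs limit 365 → met
4. managers with responsible-vendor certification 4 ≥ 3 → met
5. age-verification audit 38 days ago vs limit 30 → not met
6. condition 'sells for on-premises consumption' does not hold → requirement n/a → met
7. excise tax bond $15,000 < $70,000 → not met
Not met: 4 of 7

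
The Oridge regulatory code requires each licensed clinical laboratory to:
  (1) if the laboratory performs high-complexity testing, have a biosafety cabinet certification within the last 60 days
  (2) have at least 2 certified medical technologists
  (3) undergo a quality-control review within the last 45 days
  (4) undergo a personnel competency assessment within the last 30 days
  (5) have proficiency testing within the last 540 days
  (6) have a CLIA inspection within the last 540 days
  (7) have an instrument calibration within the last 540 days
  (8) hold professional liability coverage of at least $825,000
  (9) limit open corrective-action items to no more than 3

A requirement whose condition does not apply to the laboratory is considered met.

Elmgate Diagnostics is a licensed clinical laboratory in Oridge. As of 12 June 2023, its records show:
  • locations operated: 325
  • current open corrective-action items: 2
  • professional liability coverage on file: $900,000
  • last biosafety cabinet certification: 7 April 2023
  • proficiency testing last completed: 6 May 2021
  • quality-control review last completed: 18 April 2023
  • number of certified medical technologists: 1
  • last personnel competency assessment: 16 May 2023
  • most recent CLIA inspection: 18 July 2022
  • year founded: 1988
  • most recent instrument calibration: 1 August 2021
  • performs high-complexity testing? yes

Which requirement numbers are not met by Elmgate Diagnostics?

1, 2, 3, 5, 7

1. condition 'performs high-complexity testing' holds; biosafety cabinet certification 66 days ago vs limit 60 → not met
2. certified medical technologists 1 < 2 → not met
3. quality-control review 55 days ago vs limit 45 → not met
4. personnel competency assessment 27 days ago vs limit 30 → met
5. proficiency testing 767 days ago vs limit 540 → not met
6. CLIA inspection 329 days ago vs limit 540 → met
7. instrument calibration 680 days ago vs limit 540 → not met
8. professional liability coverage $900,000 ≥ $825,000 → met
9. open corrective-action items 2 ≤ 3 → met
Not met: 1, 2, 3, 5, 7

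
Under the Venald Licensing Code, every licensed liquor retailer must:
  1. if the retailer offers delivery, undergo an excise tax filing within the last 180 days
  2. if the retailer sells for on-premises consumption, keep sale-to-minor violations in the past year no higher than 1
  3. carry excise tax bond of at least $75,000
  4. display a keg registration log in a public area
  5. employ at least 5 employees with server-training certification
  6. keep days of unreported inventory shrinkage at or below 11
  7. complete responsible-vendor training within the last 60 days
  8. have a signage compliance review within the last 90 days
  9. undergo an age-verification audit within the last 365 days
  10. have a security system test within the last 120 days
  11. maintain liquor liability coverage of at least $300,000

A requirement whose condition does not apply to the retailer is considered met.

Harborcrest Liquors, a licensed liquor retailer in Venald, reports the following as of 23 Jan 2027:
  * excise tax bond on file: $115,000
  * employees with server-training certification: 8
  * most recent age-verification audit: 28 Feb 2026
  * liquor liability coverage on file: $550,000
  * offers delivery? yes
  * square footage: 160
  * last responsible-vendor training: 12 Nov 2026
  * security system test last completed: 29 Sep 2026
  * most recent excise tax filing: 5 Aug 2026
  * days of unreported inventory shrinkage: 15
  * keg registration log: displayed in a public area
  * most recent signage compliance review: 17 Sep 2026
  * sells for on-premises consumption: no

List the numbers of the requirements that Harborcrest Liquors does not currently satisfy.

6, 7, 8

1. condition 'offers delivery' holds; excise tax filing 171 days ago vs limit 180 → met
2. condition 'sells for on-premises consumption' does not hold → requirement n/a → met
3. excise tax bond $115,000 ≥ $75,000 → met
4. keg registration log present → met
5. employees with server-training certification 8 ≥ 5 → met
6. days of unreported inventory shrinkage 15 > 11 → not met
7. responsible-vendor training 72 days ago vs limit 60 → not met
8. signage compliance review 128 days ago vs limit 90 → not met
9. age-verification audit 329 days ago vs limit 365 → met
10. security system test 116 days ago vs limit 120 → met
11. liquor liability coverage $550,000 ≥ $300,000 → met
Not met: 6, 7, 8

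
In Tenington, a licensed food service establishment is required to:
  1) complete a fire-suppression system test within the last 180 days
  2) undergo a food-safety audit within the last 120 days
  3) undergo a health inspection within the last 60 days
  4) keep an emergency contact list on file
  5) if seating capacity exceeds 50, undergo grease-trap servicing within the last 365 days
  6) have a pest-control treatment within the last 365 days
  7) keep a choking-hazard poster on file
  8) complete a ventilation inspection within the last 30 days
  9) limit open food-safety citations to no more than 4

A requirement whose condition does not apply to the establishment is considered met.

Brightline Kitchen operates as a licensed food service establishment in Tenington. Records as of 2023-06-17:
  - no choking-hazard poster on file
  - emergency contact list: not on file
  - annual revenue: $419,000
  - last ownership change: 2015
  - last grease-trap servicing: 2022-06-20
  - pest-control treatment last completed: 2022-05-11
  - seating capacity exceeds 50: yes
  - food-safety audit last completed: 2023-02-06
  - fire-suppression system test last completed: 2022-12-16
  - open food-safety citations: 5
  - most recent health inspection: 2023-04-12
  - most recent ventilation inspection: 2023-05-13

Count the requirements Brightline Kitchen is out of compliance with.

1. fire-suppression system test 183 days ago vs limit 180 → not met
2. food-safety audit 131 days ago vs limit 120 → not met
3. health inspection 66 days ago vs limit 60 → not met
4. emergency contact list absent → not met
5. condition 'seating capacity exceeds 50' holds; grease-trap servicing 362 days ago vs limit 365 → met
6. pest-control treatment 402 days ago vs limit 365 → not met
7. choking-hazard poster absent → not met
8. ventilation inspection 35 days ago vs limit 30 → not met
9. open food-safety citations 5 > 4 → not met
Not met: 8 of 9

8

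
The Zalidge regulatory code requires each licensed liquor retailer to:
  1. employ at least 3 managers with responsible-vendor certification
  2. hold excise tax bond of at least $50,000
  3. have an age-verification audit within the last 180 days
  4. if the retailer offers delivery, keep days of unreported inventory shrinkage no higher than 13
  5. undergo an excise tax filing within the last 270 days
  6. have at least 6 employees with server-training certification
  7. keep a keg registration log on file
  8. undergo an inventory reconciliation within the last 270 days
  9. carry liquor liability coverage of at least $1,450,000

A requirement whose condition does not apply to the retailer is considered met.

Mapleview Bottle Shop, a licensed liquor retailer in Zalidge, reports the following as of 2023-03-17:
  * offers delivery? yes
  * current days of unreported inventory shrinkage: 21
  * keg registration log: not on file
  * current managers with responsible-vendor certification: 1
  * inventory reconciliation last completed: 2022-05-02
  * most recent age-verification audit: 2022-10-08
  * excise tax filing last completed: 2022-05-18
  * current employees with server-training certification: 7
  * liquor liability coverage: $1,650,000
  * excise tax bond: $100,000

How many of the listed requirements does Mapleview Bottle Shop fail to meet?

1. managers with responsible-vendor certification 1 < 3 → not met
2. excise tax bond $100,000 ≥ $50,000 → met
3. age-verification audit 160 days ago vs limit 180 → met
4. condition 'offers delivery' holds; days of unreported inventory shrinkage 21 > 13 → not met
5. excise tax filing 303 days ago vs limit 270 → not met
6. employees with server-training certification 7 ≥ 6 → met
7. keg registration log absent → not met
8. inventory reconciliation 319 days ago vs limit 270 → not met
9. liquor liability coverage $1,650,000 ≥ $1,450,000 → met
Not met: 5 of 9

5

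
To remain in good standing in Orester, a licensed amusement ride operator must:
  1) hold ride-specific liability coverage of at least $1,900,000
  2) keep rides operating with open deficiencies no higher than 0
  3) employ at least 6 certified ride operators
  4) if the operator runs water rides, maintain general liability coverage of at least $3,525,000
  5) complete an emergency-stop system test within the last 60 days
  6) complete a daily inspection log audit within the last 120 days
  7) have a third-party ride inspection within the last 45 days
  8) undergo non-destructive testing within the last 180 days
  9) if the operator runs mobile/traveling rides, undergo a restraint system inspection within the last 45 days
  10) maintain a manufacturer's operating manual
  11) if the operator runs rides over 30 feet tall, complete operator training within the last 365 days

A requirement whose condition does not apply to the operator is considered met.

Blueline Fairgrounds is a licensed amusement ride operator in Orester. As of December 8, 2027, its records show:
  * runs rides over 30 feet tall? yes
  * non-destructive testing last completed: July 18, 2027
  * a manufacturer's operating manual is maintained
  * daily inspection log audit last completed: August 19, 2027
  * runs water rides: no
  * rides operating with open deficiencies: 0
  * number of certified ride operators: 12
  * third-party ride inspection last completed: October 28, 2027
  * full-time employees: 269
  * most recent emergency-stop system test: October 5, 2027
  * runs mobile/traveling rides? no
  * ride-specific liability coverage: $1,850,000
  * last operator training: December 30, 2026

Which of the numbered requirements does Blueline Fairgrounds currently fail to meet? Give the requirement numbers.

1. ride-specific liability coverage $1,850,000 < $1,900,000 → not met
2. rides operating with open deficiencies 0 ≤ 0 → met
3. certified ride operators 12 ≥ 6 → met
4. condition 'runs water rides' does not hold → requirement n/a → met
5. emergency-stop system test 64 days ago vs limit 60 → not met
6. daily inspection log audit 111 days ago vs limit 120 → met
7. third-party ride inspection 41 days ago vs limit 45 → met
8. non-destructive testing 143 days ago vs limit 180 → met
9. condition 'runs mobile/traveling rides' does not hold → requirement n/a → met
10. manufacturer's operating manual present → met
11. condition 'runs rides over 30 feet tall' holds; operator training 343 days ago vs limit 365 → met
Not met: 1, 5

1, 5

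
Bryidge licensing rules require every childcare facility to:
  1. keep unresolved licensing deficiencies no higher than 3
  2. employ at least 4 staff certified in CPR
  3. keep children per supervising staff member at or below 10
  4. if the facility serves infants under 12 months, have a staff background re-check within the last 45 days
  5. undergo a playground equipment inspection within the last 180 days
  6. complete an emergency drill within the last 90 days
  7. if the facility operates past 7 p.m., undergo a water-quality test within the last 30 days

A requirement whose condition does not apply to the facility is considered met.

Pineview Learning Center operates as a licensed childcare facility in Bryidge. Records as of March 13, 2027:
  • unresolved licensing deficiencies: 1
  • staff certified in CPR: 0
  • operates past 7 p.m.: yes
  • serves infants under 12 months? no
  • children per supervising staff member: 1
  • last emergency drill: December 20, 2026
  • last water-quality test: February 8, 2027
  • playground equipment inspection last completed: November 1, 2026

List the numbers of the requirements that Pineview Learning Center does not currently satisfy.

1. unresolved licensing deficiencies 1 ≤ 3 → met
2. staff certified in CPR 0 < 4 → not met
3. children per supervising staff member 1 ≤ 10 → met
4. condition 'serves infants under 12 months' does not hold → requirement n/a → met
5. playground equipment inspection 132 days ago vs limit 180 → met
6. emergency drill 83 days ago vs limit 90 → met
7. condition 'operates past 7 p.m.' holds; water-quality test 33 days ago vs limit 30 → not met
Not met: 2, 7

2, 7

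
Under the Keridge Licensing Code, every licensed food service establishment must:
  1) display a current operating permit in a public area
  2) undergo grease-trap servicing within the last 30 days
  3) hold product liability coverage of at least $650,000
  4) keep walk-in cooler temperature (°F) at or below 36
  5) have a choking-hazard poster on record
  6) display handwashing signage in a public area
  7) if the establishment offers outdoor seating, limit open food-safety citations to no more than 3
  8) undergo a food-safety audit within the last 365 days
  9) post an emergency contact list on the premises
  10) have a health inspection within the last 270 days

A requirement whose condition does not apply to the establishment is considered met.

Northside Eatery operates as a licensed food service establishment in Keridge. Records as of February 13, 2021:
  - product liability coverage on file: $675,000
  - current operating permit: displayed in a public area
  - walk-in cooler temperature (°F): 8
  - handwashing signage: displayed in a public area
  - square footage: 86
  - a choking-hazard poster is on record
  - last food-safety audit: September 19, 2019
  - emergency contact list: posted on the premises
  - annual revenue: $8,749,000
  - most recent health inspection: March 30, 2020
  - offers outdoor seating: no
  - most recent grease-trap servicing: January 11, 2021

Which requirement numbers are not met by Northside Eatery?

2, 8, 10

1. current operating permit present → met
2. grease-trap servicing 33 days ago vs limit 30 → not met
3. product liability coverage $675,000 ≥ $650,000 → met
4. walk-in cooler temperature (°F) 8 ≤ 36 → met
5. choking-hazard poster present → met
6. handwashing signage present → met
7. condition 'offers outdoor seating' does not hold → requirement n/a → met
8. food-safety audit 513 days ago vs limit 365 → not met
9. emergency contact list present → met
10. health inspection 320 days ago vs limit 270 → not met
Not met: 2, 8, 10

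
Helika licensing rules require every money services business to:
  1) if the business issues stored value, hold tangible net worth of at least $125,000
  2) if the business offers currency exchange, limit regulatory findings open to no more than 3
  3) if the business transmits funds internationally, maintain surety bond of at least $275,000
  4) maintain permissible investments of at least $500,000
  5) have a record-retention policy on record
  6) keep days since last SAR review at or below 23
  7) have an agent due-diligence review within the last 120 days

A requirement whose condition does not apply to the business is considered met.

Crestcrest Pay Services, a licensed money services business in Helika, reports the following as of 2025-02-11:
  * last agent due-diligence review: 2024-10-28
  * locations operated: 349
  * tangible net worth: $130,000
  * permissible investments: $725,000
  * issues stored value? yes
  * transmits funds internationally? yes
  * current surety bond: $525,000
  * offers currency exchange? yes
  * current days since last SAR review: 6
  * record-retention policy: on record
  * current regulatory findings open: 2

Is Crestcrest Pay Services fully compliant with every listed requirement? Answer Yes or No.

Yes

1. condition 'issues stored value' holds; tangible net worth $130,000 ≥ $125,000 → met
2. condition 'offers currency exchange' holds; regulatory findings open 2 ≤ 3 → met
3. condition 'transmits funds internationally' holds; surety bond $525,000 ≥ $275,000 → met
4. permissible investments $725,000 ≥ $500,000 → met
5. record-retention policy present → met
6. days since last SAR review 6 ≤ 23 → met
7. agent due-diligence review 106 days ago vs limit 120 → met
All met.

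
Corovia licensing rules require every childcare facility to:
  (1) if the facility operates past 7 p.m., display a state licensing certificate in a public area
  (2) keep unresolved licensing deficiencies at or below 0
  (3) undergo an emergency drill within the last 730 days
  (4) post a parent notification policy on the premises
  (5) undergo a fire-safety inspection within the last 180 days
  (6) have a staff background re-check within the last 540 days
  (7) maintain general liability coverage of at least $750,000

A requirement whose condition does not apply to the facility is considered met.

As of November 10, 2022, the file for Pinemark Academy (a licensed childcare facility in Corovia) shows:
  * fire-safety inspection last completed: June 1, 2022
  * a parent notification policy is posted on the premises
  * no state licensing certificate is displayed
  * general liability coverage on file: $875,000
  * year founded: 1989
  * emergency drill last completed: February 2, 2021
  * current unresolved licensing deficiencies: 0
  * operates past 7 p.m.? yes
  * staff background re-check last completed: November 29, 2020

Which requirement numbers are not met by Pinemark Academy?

1, 6

1. condition 'operates past 7 p.m.' holds; state licensing certificate absent → not met
2. unresolved licensing deficiencies 0 ≤ 0 → met
3. emergency drill 646 days ago vs limit 730 → met
4. parent notification policy present → met
5. fire-safety inspection 162 days ago vs limit 180 → met
6. staff background re-check 711 days ago vs limit 540 → not met
7. general liability coverage $875,000 ≥ $750,000 → met
Not met: 1, 6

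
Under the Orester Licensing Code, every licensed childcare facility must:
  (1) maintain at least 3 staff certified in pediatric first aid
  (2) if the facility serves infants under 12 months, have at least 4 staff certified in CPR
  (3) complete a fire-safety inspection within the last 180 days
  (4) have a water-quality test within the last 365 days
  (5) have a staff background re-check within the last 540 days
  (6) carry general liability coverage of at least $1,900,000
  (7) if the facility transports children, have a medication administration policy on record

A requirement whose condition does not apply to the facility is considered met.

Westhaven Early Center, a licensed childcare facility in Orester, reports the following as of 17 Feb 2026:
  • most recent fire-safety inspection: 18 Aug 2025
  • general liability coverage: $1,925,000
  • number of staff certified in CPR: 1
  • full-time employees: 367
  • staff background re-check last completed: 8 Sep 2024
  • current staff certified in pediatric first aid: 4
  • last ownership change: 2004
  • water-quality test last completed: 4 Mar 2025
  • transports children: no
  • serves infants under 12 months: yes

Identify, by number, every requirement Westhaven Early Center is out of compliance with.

2, 3

1. staff certified in pediatric first aid 4 ≥ 3 → met
2. condition 'serves infants under 12 months' holds; staff certified in CPR 1 < 4 → not met
3. fire-safety inspection 183 days ago vs limit 180 → not met
4. water-quality test 350 days ago vs limit 365 → met
5. staff background re-check 527 days ago vs limit 540 → met
6. general liability coverage $1,925,000 ≥ $1,900,000 → met
7. condition 'transports children' does not hold → requirement n/a → met
Not met: 2, 3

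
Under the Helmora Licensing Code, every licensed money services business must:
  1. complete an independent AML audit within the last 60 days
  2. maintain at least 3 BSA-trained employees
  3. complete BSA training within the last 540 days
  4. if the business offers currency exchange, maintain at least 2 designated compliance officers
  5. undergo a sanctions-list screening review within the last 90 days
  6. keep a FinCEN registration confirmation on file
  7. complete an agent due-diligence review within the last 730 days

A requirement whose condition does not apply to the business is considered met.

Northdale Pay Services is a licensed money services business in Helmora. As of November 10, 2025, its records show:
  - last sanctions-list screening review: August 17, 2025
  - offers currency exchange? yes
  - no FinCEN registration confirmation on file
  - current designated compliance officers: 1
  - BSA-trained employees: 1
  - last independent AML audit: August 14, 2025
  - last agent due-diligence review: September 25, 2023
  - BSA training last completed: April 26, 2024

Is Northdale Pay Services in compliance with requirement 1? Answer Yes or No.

1. independent AML audit 88 days ago vs limit 60 → not met

No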